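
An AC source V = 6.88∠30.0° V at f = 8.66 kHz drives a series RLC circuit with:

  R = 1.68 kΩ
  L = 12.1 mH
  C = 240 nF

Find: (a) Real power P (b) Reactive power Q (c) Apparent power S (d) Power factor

Step 1 — Angular frequency: ω = 2π·f = 2π·8660 = 5.441e+04 rad/s.
Step 2 — Component impedances:
  R: Z = R = 1680 Ω
  L: Z = jωL = j·5.441e+04·0.0121 = 0 + j658.4 Ω
  C: Z = 1/(jωC) = -j/(ω·C) = 0 - j76.58 Ω
Step 3 — Series combination: Z_total = R + L + C = 1680 + j581.8 Ω = 1778∠19.1° Ω.
Step 4 — Source phasor: V = 6.88∠30.0° V = 5.958 + j3.44 V.
Step 5 — Current: I = V / Z = 0.0038 + j0.0007316 A = 0.00387∠10.9° A.
Step 6 — Complex power: S = V·I* = 0.02516 + j0.008713 VA.
Step 7 — Real power: P = Re(S) = 0.02516 W.
Step 8 — Reactive power: Q = Im(S) = 0.008713 VAR.
Step 9 — Apparent power: |S| = 0.02662 VA.
Step 10 — Power factor: PF = P/|S| = 0.9449 (lagging).

(a) P = 0.02516 W  (b) Q = 0.008713 VAR  (c) S = 0.02662 VA  (d) PF = 0.9449 (lagging)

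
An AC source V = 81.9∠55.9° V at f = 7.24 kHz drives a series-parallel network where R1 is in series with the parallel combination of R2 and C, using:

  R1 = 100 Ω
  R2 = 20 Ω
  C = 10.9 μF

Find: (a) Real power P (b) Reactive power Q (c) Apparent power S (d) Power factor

Step 1 — Angular frequency: ω = 2π·f = 2π·7240 = 4.549e+04 rad/s.
Step 2 — Component impedances:
  R1: Z = R = 100 Ω
  R2: Z = R = 20 Ω
  C: Z = 1/(jωC) = -j/(ω·C) = 0 - j2.017 Ω
Step 3 — Parallel branch: R2 || C = 1/(1/R2 + 1/C) = 0.2013 - j1.996 Ω.
Step 4 — Series with R1: Z_total = R1 + (R2 || C) = 100.2 - j1.996 Ω = 100.2∠-1.1° Ω.
Step 5 — Source phasor: V = 81.9∠55.9° V = 45.92 + j67.82 V.
Step 6 — Current: I = V / Z = 0.4446 + j0.6857 A = 0.8172∠57.0° A.
Step 7 — Complex power: S = V·I* = 66.91 - j1.333 VA.
Step 8 — Real power: P = Re(S) = 66.91 W.
Step 9 — Reactive power: Q = Im(S) = -1.333 VAR.
Step 10 — Apparent power: |S| = 66.93 VA.
Step 11 — Power factor: PF = P/|S| = 0.9998 (leading).

(a) P = 66.91 W  (b) Q = -1.333 VAR  (c) S = 66.93 VA  (d) PF = 0.9998 (leading)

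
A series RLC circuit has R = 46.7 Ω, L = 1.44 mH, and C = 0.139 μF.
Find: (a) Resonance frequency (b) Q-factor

Step 1 — Resonance condition Im(Z)=0 gives ω₀ = 1/√(LC).
Step 2 — ω₀ = 1/√(0.00144·1.39e-07) = 7.068e+04 rad/s.
Step 3 — f₀ = ω₀/(2π) = 1.125e+04 Hz.
Step 4 — Series Q: Q = ω₀L/R = 7.068e+04·0.00144/46.7 = 2.18.

(a) f₀ = 1.125e+04 Hz  (b) Q = 2.18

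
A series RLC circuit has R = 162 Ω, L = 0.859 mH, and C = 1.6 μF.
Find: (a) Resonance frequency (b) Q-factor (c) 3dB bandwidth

Step 1 — Resonance: ω₀ = 1/√(LC) = 1/√(0.000859·1.6e-06) = 2.697e+04 rad/s.
Step 2 — f₀ = ω₀/(2π) = 4293 Hz.
Step 3 — Series Q: Q = ω₀L/R = 2.697e+04·0.000859/162 = 0.143.
Step 4 — Bandwidth: Δω = ω₀/Q = 1.886e+05 rad/s; BW = Δω/(2π) = 3.002e+04 Hz.

(a) f₀ = 4293 Hz  (b) Q = 0.143  (c) BW = 3.002e+04 Hz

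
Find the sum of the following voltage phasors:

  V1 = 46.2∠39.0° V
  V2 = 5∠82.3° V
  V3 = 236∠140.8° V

Step 1 — Convert each phasor to rectangular form:
  V1 = 46.2·(cos(39.0°) + j·sin(39.0°)) = 35.9 + j29.07 V
  V2 = 5·(cos(82.3°) + j·sin(82.3°)) = 0.6699 + j4.955 V
  V3 = 236·(cos(140.8°) + j·sin(140.8°)) = -182.9 + j149.2 V
Step 2 — Sum components: V_total = -146.3 + j183.2 V.
Step 3 — Convert to polar: |V_total| = 234.4 V, ∠V_total = 128.6°.

V_total = 234.4∠128.6° V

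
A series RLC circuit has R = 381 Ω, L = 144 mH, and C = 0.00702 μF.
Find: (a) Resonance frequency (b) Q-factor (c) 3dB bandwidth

Step 1 — Resonance: ω₀ = 1/√(LC) = 1/√(0.144·7.02e-09) = 3.145e+04 rad/s.
Step 2 — f₀ = ω₀/(2π) = 5006 Hz.
Step 3 — Series Q: Q = ω₀L/R = 3.145e+04·0.144/381 = 11.89.
Step 4 — Bandwidth: Δω = ω₀/Q = 2646 rad/s; BW = Δω/(2π) = 421.1 Hz.

(a) f₀ = 5006 Hz  (b) Q = 11.89  (c) BW = 421.1 Hz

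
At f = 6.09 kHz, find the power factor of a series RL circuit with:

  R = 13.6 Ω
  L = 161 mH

Step 1 — Angular frequency: ω = 2π·f = 2π·6090 = 3.826e+04 rad/s.
Step 2 — Component impedances:
  R: Z = R = 13.6 Ω
  L: Z = jωL = j·3.826e+04·0.161 = 0 + j6161 Ω
Step 3 — Series combination: Z_total = R + L = 13.6 + j6161 Ω = 6161∠89.9° Ω.
Step 4 — Power factor: PF = cos(φ) = Re(Z)/|Z| = 13.6/6160.6 = 0.002208.
Step 5 — Type: Im(Z) = 6161 ⇒ lagging (phase φ = 89.9°).

PF = 0.002208 (lagging, φ = 89.9°)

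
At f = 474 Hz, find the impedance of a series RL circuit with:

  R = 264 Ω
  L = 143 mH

Step 1 — Angular frequency: ω = 2π·f = 2π·474 = 2978 rad/s.
Step 2 — Component impedances:
  R: Z = R = 264 Ω
  L: Z = jωL = j·2978·0.143 = 0 + j425.9 Ω
Step 3 — Series combination: Z_total = R + L = 264 + j425.9 Ω = 501.1∠58.2° Ω.

Z = 264 + j425.9 Ω = 501.1∠58.2° Ω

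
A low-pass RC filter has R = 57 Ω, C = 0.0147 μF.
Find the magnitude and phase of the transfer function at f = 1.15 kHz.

Step 1 — Angular frequency: ω = 2π·1150 = 7226 rad/s.
Step 2 — Transfer function: H(jω) = 1/(1 + jωRC).
Step 3 — Denominator: 1 + jωRC = 1 + j·7226·57·1.47e-08 = 1 + j0.006054.
Step 4 — H = 1 - j0.006054.
Step 5 — Magnitude: |H| = 1 (-0.0 dB); phase: φ = -0.3°.

|H| = 1 (-0.0 dB), φ = -0.3°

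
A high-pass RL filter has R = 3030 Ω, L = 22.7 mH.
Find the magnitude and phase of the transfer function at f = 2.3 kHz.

Step 1 — Angular frequency: ω = 2π·2300 = 1.445e+04 rad/s.
Step 2 — Transfer function: H(jω) = jωL/(R + jωL).
Step 3 — Numerator jωL = j·328; denominator R + jωL = 3030 + j328.
Step 4 — H = 0.01159 + j0.107.
Step 5 — Magnitude: |H| = 0.1076 (-19.4 dB); phase: φ = 83.8°.

|H| = 0.1076 (-19.4 dB), φ = 83.8°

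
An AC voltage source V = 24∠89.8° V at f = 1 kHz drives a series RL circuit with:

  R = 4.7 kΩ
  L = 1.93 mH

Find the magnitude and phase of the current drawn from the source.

Step 1 — Angular frequency: ω = 2π·f = 2π·1000 = 6283 rad/s.
Step 2 — Component impedances:
  R: Z = R = 4700 Ω
  L: Z = jωL = j·6283·0.00193 = 0 + j12.13 Ω
Step 3 — Series combination: Z_total = R + L = 4700 + j12.13 Ω = 4700∠0.1° Ω.
Step 4 — Source phasor: V = 24∠89.8° V = 0.08378 + j24 V.
Step 5 — Ohm's law: I = V / Z_total = (0.08378 + j24) / (4700 + j12.13) = 3.1e-05 + j0.005106 A.
Step 6 — Convert to polar: |I| = 0.005106 A, ∠I = 89.7°.

I = 0.005106∠89.7° A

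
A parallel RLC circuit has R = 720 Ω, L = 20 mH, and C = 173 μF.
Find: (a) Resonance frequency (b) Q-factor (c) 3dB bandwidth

Step 1 — Resonance: ω₀ = 1/√(LC) = 1/√(0.02·0.000173) = 537.6 rad/s.
Step 2 — f₀ = ω₀/(2π) = 85.56 Hz.
Step 3 — Parallel Q: Q = R/(ω₀L) = 720/(537.6·0.02) = 66.96.
Step 4 — Bandwidth: Δω = ω₀/Q = 8.028 rad/s; BW = Δω/(2π) = 1.278 Hz.

(a) f₀ = 85.56 Hz  (b) Q = 66.96  (c) BW = 1.278 Hz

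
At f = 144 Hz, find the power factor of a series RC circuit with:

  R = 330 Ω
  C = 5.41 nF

Step 1 — Angular frequency: ω = 2π·f = 2π·144 = 904.8 rad/s.
Step 2 — Component impedances:
  R: Z = R = 330 Ω
  C: Z = 1/(jωC) = -j/(ω·C) = 0 - j2.043e+05 Ω
Step 3 — Series combination: Z_total = R + C = 330 - j2.043e+05 Ω = 2.043e+05∠-89.9° Ω.
Step 4 — Power factor: PF = cos(φ) = Re(Z)/|Z| = 330/2.043e+05 = 0.001615.
Step 5 — Type: Im(Z) = -2.043e+05 ⇒ leading (phase φ = -89.9°).

PF = 0.001615 (leading, φ = -89.9°)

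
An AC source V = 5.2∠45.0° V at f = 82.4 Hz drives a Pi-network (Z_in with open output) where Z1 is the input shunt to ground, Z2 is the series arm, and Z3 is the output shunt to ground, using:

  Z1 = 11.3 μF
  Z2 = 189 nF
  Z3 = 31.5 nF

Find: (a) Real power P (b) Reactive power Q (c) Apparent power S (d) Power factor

Step 1 — Angular frequency: ω = 2π·f = 2π·82.4 = 517.7 rad/s.
Step 2 — Component impedances:
  Z1: Z = 1/(jωC) = -j/(ω·C) = 0 - j170.9 Ω
  Z2: Z = 1/(jωC) = -j/(ω·C) = 0 - j1.022e+04 Ω
  Z3: Z = 1/(jωC) = -j/(ω·C) = 0 - j6.132e+04 Ω
Step 3 — With open output, the series arm Z2 and the output shunt Z3 appear in series to ground: Z2 + Z3 = 0 - j7.154e+04 Ω.
Step 4 — Parallel with input shunt Z1: Z_in = Z1 || (Z2 + Z3) = 0 - j170.5 Ω = 170.5∠-90.0° Ω.
Step 5 — Source phasor: V = 5.2∠45.0° V = 3.677 + j3.677 V.
Step 6 — Current: I = V / Z = -0.02156 + j0.02156 A = 0.03049∠135.0° A.
Step 7 — Complex power: S = V·I* = 0 - j0.1586 VA.
Step 8 — Real power: P = Re(S) = 0 W.
Step 9 — Reactive power: Q = Im(S) = -0.1586 VAR.
Step 10 — Apparent power: |S| = 0.1586 VA.
Step 11 — Power factor: PF = P/|S| = 0 (leading).

(a) P = 0 W  (b) Q = -0.1586 VAR  (c) S = 0.1586 VA  (d) PF = 0 (leading)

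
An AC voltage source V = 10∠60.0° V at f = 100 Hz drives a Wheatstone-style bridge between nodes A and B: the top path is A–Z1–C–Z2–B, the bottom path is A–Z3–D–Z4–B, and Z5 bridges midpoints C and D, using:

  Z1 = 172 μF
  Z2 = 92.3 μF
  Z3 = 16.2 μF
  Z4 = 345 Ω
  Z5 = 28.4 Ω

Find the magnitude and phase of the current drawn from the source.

Step 1 — Angular frequency: ω = 2π·f = 2π·100 = 628.3 rad/s.
Step 2 — Component impedances:
  Z1: Z = 1/(jωC) = -j/(ω·C) = 0 - j9.253 Ω
  Z2: Z = 1/(jωC) = -j/(ω·C) = 0 - j17.24 Ω
  Z3: Z = 1/(jωC) = -j/(ω·C) = 0 - j98.24 Ω
  Z4: Z = R = 345 Ω
  Z5: Z = R = 28.4 Ω
Step 3 — Bridge requires nodal analysis (the Z5 bridge couples midpoints C and D, so the two paths cannot be reduced to a simple series/parallel combination). Setting node B to ground and injecting 1 A at node A, the 3-node admittance system at A, C, D solves to V_A = Z_AB = 1.022 - j25.48 Ω = 25.5∠-87.7° Ω.
Step 4 — Source phasor: V = 10∠60.0° V = 5 + j8.66 V.
Step 5 — Ohm's law: I = V / Z_total = (5 + j8.66) / (1.022 - j25.48) = -0.3315 + j0.2095 A.
Step 6 — Convert to polar: |I| = 0.3922 A, ∠I = 147.7°.

I = 0.3922∠147.7° A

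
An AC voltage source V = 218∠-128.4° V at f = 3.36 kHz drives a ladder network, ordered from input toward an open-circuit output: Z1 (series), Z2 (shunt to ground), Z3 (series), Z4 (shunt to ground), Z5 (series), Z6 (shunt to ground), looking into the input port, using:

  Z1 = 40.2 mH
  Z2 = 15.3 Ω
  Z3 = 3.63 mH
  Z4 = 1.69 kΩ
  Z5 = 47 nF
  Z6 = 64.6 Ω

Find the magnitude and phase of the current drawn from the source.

Step 1 — Angular frequency: ω = 2π·f = 2π·3360 = 2.111e+04 rad/s.
Step 2 — Component impedances:
  Z1: Z = jωL = j·2.111e+04·0.0402 = 0 + j848.7 Ω
  Z2: Z = R = 15.3 Ω
  Z3: Z = jωL = j·2.111e+04·0.00363 = 0 + j76.63 Ω
  Z4: Z = R = 1690 Ω
  Z5: Z = 1/(jωC) = -j/(ω·C) = 0 - j1008 Ω
  Z6: Z = R = 64.6 Ω
Step 3 — Ladder network (open output): work backward from the far end, alternating series and parallel combinations. Z_in = 15.12 + j848.4 Ω = 848.6∠89.0° Ω.
Step 4 — Source phasor: V = 218∠-128.4° V = -135.4 - j170.8 V.
Step 5 — Ohm's law: I = V / Z_total = (-135.4 - j170.8) / (15.12 + j848.4) = -0.2041 + j0.156 A.
Step 6 — Convert to polar: |I| = 0.2569 A, ∠I = 142.6°.

I = 0.2569∠142.6° A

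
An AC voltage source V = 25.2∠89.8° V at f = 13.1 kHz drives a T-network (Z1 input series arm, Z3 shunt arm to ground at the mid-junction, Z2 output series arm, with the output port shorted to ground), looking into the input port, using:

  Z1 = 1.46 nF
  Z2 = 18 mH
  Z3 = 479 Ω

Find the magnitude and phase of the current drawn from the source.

Step 1 — Angular frequency: ω = 2π·f = 2π·1.31e+04 = 8.231e+04 rad/s.
Step 2 — Component impedances:
  Z1: Z = 1/(jωC) = -j/(ω·C) = 0 - j8321 Ω
  Z2: Z = jωL = j·8.231e+04·0.018 = 0 + j1482 Ω
  Z3: Z = R = 479 Ω
Step 3 — With the output port shorted to ground, the output series arm Z2 runs from the junction to ground; the shunt arm Z3 also runs from the junction to ground. They appear in parallel: Z3 || Z2 = 433.7 + j140.2 Ω.
Step 4 — Series with input arm Z1: Z_in = Z1 + (Z3 || Z2) = 433.7 - j8181 Ω = 8193∠-87.0° Ω.
Step 5 — Source phasor: V = 25.2∠89.8° V = 0.08796 + j25.2 V.
Step 6 — Ohm's law: I = V / Z_total = (0.08796 + j25.2) / (433.7 - j8181) = -0.003071 + j0.0001735 A.
Step 7 — Convert to polar: |I| = 0.003076 A, ∠I = 176.8°.

I = 0.003076∠176.8° A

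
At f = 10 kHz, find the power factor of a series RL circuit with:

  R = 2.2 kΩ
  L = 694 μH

Step 1 — Angular frequency: ω = 2π·f = 2π·1e+04 = 6.283e+04 rad/s.
Step 2 — Component impedances:
  R: Z = R = 2200 Ω
  L: Z = jωL = j·6.283e+04·0.000694 = 0 + j43.61 Ω
Step 3 — Series combination: Z_total = R + L = 2200 + j43.61 Ω = 2200∠1.1° Ω.
Step 4 — Power factor: PF = cos(φ) = Re(Z)/|Z| = 2200/2200.4 = 0.9998.
Step 5 — Type: Im(Z) = 43.61 ⇒ lagging (phase φ = 1.1°).

PF = 0.9998 (lagging, φ = 1.1°)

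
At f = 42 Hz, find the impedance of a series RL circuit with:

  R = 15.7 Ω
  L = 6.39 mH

Step 1 — Angular frequency: ω = 2π·f = 2π·42 = 263.9 rad/s.
Step 2 — Component impedances:
  R: Z = R = 15.7 Ω
  L: Z = jωL = j·263.9·0.00639 = 0 + j1.686 Ω
Step 3 — Series combination: Z_total = R + L = 15.7 + j1.686 Ω = 15.79∠6.1° Ω.

Z = 15.7 + j1.686 Ω = 15.79∠6.1° Ω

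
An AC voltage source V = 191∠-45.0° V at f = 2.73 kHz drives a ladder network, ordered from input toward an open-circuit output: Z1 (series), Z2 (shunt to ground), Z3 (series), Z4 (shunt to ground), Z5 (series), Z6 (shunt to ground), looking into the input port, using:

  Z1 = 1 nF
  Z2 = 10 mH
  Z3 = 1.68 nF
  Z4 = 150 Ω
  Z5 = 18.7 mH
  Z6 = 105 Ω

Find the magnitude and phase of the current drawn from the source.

Step 1 — Angular frequency: ω = 2π·f = 2π·2730 = 1.715e+04 rad/s.
Step 2 — Component impedances:
  Z1: Z = 1/(jωC) = -j/(ω·C) = 0 - j5.83e+04 Ω
  Z2: Z = jωL = j·1.715e+04·0.01 = 0 + j171.5 Ω
  Z3: Z = 1/(jωC) = -j/(ω·C) = 0 - j3.47e+04 Ω
  Z4: Z = R = 150 Ω
  Z5: Z = jωL = j·1.715e+04·0.0187 = 0 + j320.8 Ω
  Z6: Z = R = 105 Ω
Step 3 — Ladder network (open output): work backward from the far end, alternating series and parallel combinations. Z_in = 0.002865 - j5.813e+04 Ω = 5.813e+04∠-90.0° Ω.
Step 4 — Source phasor: V = 191∠-45.0° V = 135.1 - j135.1 V.
Step 5 — Ohm's law: I = V / Z_total = (135.1 - j135.1) / (0.002865 - j5.813e+04) = 0.002324 + j0.002324 A.
Step 6 — Convert to polar: |I| = 0.003286 A, ∠I = 45.0°.

I = 0.003286∠45.0° A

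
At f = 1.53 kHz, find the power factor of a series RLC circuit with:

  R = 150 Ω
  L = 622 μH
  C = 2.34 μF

Step 1 — Angular frequency: ω = 2π·f = 2π·1530 = 9613 rad/s.
Step 2 — Component impedances:
  R: Z = R = 150 Ω
  L: Z = jωL = j·9613·0.000622 = 0 + j5.979 Ω
  C: Z = 1/(jωC) = -j/(ω·C) = 0 - j44.45 Ω
Step 3 — Series combination: Z_total = R + L + C = 150 - j38.47 Ω = 154.9∠-14.4° Ω.
Step 4 — Power factor: PF = cos(φ) = Re(Z)/|Z| = 150/154.86 = 0.9686.
Step 5 — Type: Im(Z) = -38.47 ⇒ leading (phase φ = -14.4°).

PF = 0.9686 (leading, φ = -14.4°)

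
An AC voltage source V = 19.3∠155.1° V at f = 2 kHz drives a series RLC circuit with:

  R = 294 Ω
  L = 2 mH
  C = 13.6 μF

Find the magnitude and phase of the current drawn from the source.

Step 1 — Angular frequency: ω = 2π·f = 2π·2000 = 1.257e+04 rad/s.
Step 2 — Component impedances:
  R: Z = R = 294 Ω
  L: Z = jωL = j·1.257e+04·0.002 = 0 + j25.13 Ω
  C: Z = 1/(jωC) = -j/(ω·C) = 0 - j5.851 Ω
Step 3 — Series combination: Z_total = R + L + C = 294 + j19.28 Ω = 294.6∠3.8° Ω.
Step 4 — Source phasor: V = 19.3∠155.1° V = -17.51 + j8.126 V.
Step 5 — Ohm's law: I = V / Z_total = (-17.51 + j8.126) / (294 + j19.28) = -0.05748 + j0.03141 A.
Step 6 — Convert to polar: |I| = 0.06551 A, ∠I = 151.3°.

I = 0.06551∠151.3° A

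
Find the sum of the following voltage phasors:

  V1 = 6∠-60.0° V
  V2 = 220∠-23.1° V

Step 1 — Convert each phasor to rectangular form:
  V1 = 6·(cos(-60.0°) + j·sin(-60.0°)) = 3 - j5.196 V
  V2 = 220·(cos(-23.1°) + j·sin(-23.1°)) = 202.4 - j86.31 V
Step 2 — Sum components: V_total = 205.4 - j91.51 V.
Step 3 — Convert to polar: |V_total| = 224.8 V, ∠V_total = -24.0°.

V_total = 224.8∠-24.0° V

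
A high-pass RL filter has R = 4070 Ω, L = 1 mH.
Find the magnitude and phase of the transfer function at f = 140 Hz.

Step 1 — Angular frequency: ω = 2π·140 = 879.6 rad/s.
Step 2 — Transfer function: H(jω) = jωL/(R + jωL).
Step 3 — Numerator jωL = j·0.8796; denominator R + jωL = 4070 + j0.8796.
Step 4 — H = 4.671e-08 + j0.0002161.
Step 5 — Magnitude: |H| = 0.0002161 (-73.3 dB); phase: φ = 90.0°.

|H| = 0.0002161 (-73.3 dB), φ = 90.0°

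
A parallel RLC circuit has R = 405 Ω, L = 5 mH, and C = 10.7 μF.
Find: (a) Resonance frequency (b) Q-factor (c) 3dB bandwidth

Step 1 — Resonance: ω₀ = 1/√(LC) = 1/√(0.005·1.07e-05) = 4323 rad/s.
Step 2 — f₀ = ω₀/(2π) = 688.1 Hz.
Step 3 — Parallel Q: Q = R/(ω₀L) = 405/(4323·0.005) = 18.74.
Step 4 — Bandwidth: Δω = ω₀/Q = 230.8 rad/s; BW = Δω/(2π) = 36.73 Hz.

(a) f₀ = 688.1 Hz  (b) Q = 18.74  (c) BW = 36.73 Hz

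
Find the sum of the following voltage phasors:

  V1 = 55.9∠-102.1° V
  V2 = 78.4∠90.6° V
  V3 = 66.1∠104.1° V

Step 1 — Convert each phasor to rectangular form:
  V1 = 55.9·(cos(-102.1°) + j·sin(-102.1°)) = -11.72 - j54.66 V
  V2 = 78.4·(cos(90.6°) + j·sin(90.6°)) = -0.821 + j78.4 V
  V3 = 66.1·(cos(104.1°) + j·sin(104.1°)) = -16.1 + j64.11 V
Step 2 — Sum components: V_total = -28.64 + j87.85 V.
Step 3 — Convert to polar: |V_total| = 92.4 V, ∠V_total = 108.1°.

V_total = 92.4∠108.1° V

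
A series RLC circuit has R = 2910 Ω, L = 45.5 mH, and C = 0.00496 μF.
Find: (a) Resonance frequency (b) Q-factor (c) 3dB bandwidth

Step 1 — Resonance: ω₀ = 1/√(LC) = 1/√(0.0455·4.96e-09) = 6.657e+04 rad/s.
Step 2 — f₀ = ω₀/(2π) = 1.059e+04 Hz.
Step 3 — Series Q: Q = ω₀L/R = 6.657e+04·0.0455/2910 = 1.041.
Step 4 — Bandwidth: Δω = ω₀/Q = 6.396e+04 rad/s; BW = Δω/(2π) = 1.018e+04 Hz.

(a) f₀ = 1.059e+04 Hz  (b) Q = 1.041  (c) BW = 1.018e+04 Hz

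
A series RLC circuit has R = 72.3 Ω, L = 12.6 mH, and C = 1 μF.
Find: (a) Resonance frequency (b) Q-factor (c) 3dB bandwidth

Step 1 — Resonance: ω₀ = 1/√(LC) = 1/√(0.0126·1e-06) = 8909 rad/s.
Step 2 — f₀ = ω₀/(2π) = 1418 Hz.
Step 3 — Series Q: Q = ω₀L/R = 8909·0.0126/72.3 = 1.553.
Step 4 — Bandwidth: Δω = ω₀/Q = 5738 rad/s; BW = Δω/(2π) = 913.2 Hz.

(a) f₀ = 1418 Hz  (b) Q = 1.553  (c) BW = 913.2 Hz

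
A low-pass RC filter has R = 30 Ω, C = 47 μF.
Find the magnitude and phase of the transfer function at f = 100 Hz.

Step 1 — Angular frequency: ω = 2π·100 = 628.3 rad/s.
Step 2 — Transfer function: H(jω) = 1/(1 + jωRC).
Step 3 — Denominator: 1 + jωRC = 1 + j·628.3·30·4.7e-05 = 1 + j0.8859.
Step 4 — H = 0.5603 - j0.4964.
Step 5 — Magnitude: |H| = 0.7485 (-2.5 dB); phase: φ = -41.5°.

|H| = 0.7485 (-2.5 dB), φ = -41.5°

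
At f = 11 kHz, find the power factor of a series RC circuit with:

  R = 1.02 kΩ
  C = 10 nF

Step 1 — Angular frequency: ω = 2π·f = 2π·1.1e+04 = 6.912e+04 rad/s.
Step 2 — Component impedances:
  R: Z = R = 1020 Ω
  C: Z = 1/(jωC) = -j/(ω·C) = 0 - j1447 Ω
Step 3 — Series combination: Z_total = R + C = 1020 - j1447 Ω = 1770∠-54.8° Ω.
Step 4 — Power factor: PF = cos(φ) = Re(Z)/|Z| = 1020/1770.3 = 0.5762.
Step 5 — Type: Im(Z) = -1447 ⇒ leading (phase φ = -54.8°).

PF = 0.5762 (leading, φ = -54.8°)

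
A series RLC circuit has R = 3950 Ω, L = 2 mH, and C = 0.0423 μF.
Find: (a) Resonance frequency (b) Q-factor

Step 1 — Resonance condition Im(Z)=0 gives ω₀ = 1/√(LC).
Step 2 — ω₀ = 1/√(0.002·4.23e-08) = 1.087e+05 rad/s.
Step 3 — f₀ = ω₀/(2π) = 1.73e+04 Hz.
Step 4 — Series Q: Q = ω₀L/R = 1.087e+05·0.002/3950 = 0.05505.

(a) f₀ = 1.73e+04 Hz  (b) Q = 0.05505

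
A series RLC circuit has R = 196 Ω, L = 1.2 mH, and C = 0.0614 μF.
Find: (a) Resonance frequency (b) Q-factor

Step 1 — Resonance condition Im(Z)=0 gives ω₀ = 1/√(LC).
Step 2 — ω₀ = 1/√(0.0012·6.14e-08) = 1.165e+05 rad/s.
Step 3 — f₀ = ω₀/(2π) = 1.854e+04 Hz.
Step 4 — Series Q: Q = ω₀L/R = 1.165e+05·0.0012/196 = 0.7133.

(a) f₀ = 1.854e+04 Hz  (b) Q = 0.7133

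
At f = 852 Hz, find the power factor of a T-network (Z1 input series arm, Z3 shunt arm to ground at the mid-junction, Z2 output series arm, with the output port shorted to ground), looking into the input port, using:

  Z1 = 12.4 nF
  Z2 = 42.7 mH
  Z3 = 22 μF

Step 1 — Angular frequency: ω = 2π·f = 2π·852 = 5353 rad/s.
Step 2 — Component impedances:
  Z1: Z = 1/(jωC) = -j/(ω·C) = 0 - j1.506e+04 Ω
  Z2: Z = jωL = j·5353·0.0427 = 0 + j228.6 Ω
  Z3: Z = 1/(jωC) = -j/(ω·C) = 0 - j8.491 Ω
Step 3 — With the output port shorted to ground, the output series arm Z2 runs from the junction to ground; the shunt arm Z3 also runs from the junction to ground. They appear in parallel: Z3 || Z2 = 0 - j8.819 Ω.
Step 4 — Series with input arm Z1: Z_in = Z1 + (Z3 || Z2) = 0 - j1.507e+04 Ω = 1.507e+04∠-90.0° Ω.
Step 5 — Power factor: PF = cos(φ) = Re(Z)/|Z| = 0/1.507e+04 = 0.
Step 6 — Type: Im(Z) = -1.507e+04 ⇒ leading (phase φ = -90.0°).

PF = 0 (leading, φ = -90.0°)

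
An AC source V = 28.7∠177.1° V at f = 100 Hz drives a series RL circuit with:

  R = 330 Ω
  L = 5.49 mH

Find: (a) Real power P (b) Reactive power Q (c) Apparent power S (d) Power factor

Step 1 — Angular frequency: ω = 2π·f = 2π·100 = 628.3 rad/s.
Step 2 — Component impedances:
  R: Z = R = 330 Ω
  L: Z = jωL = j·628.3·0.00549 = 0 + j3.449 Ω
Step 3 — Series combination: Z_total = R + L = 330 + j3.449 Ω = 330∠0.6° Ω.
Step 4 — Source phasor: V = 28.7∠177.1° V = -28.66 + j1.452 V.
Step 5 — Current: I = V / Z = -0.0868 + j0.005307 A = 0.08696∠176.5° A.
Step 6 — Complex power: S = V·I* = 2.496 + j0.02609 VA.
Step 7 — Real power: P = Re(S) = 2.496 W.
Step 8 — Reactive power: Q = Im(S) = 0.02609 VAR.
Step 9 — Apparent power: |S| = 2.496 VA.
Step 10 — Power factor: PF = P/|S| = 0.9999 (lagging).

(a) P = 2.496 W  (b) Q = 0.02609 VAR  (c) S = 2.496 VA  (d) PF = 0.9999 (lagging)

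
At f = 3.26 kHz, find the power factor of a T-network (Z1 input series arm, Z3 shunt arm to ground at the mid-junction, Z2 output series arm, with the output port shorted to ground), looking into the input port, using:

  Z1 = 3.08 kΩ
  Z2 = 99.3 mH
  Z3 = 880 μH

Step 1 — Angular frequency: ω = 2π·f = 2π·3260 = 2.048e+04 rad/s.
Step 2 — Component impedances:
  Z1: Z = R = 3080 Ω
  Z2: Z = jωL = j·2.048e+04·0.0993 = 0 + j2034 Ω
  Z3: Z = jωL = j·2.048e+04·0.00088 = 0 + j18.03 Ω
Step 3 — With the output port shorted to ground, the output series arm Z2 runs from the junction to ground; the shunt arm Z3 also runs from the junction to ground. They appear in parallel: Z3 || Z2 = 0 + j17.87 Ω.
Step 4 — Series with input arm Z1: Z_in = Z1 + (Z3 || Z2) = 3080 + j17.87 Ω = 3080∠0.3° Ω.
Step 5 — Power factor: PF = cos(φ) = Re(Z)/|Z| = 3080/3080 = 1.
Step 6 — Type: Im(Z) = 17.87 ⇒ lagging (phase φ = 0.3°).

PF = 1 (lagging, φ = 0.3°)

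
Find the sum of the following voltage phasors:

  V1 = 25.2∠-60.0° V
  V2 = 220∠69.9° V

Step 1 — Convert each phasor to rectangular form:
  V1 = 25.2·(cos(-60.0°) + j·sin(-60.0°)) = 12.6 - j21.82 V
  V2 = 220·(cos(69.9°) + j·sin(69.9°)) = 75.61 + j206.6 V
Step 2 — Sum components: V_total = 88.21 + j184.8 V.
Step 3 — Convert to polar: |V_total| = 204.8 V, ∠V_total = 64.5°.

V_total = 204.8∠64.5° V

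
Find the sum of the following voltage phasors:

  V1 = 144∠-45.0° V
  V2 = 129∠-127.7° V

Step 1 — Convert each phasor to rectangular form:
  V1 = 144·(cos(-45.0°) + j·sin(-45.0°)) = 101.8 - j101.8 V
  V2 = 129·(cos(-127.7°) + j·sin(-127.7°)) = -78.89 - j102.1 V
Step 2 — Sum components: V_total = 22.94 - j203.9 V.
Step 3 — Convert to polar: |V_total| = 205.2 V, ∠V_total = -83.6°.

V_total = 205.2∠-83.6° V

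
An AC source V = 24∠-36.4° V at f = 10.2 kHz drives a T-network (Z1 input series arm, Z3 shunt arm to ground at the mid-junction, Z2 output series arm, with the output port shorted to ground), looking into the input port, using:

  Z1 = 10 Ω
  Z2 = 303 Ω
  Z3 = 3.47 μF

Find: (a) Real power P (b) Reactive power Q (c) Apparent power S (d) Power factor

Step 1 — Angular frequency: ω = 2π·f = 2π·1.02e+04 = 6.409e+04 rad/s.
Step 2 — Component impedances:
  Z1: Z = R = 10 Ω
  Z2: Z = R = 303 Ω
  Z3: Z = 1/(jωC) = -j/(ω·C) = 0 - j4.497 Ω
Step 3 — With the output port shorted to ground, the output series arm Z2 runs from the junction to ground; the shunt arm Z3 also runs from the junction to ground. They appear in parallel: Z3 || Z2 = 0.06672 - j4.496 Ω.
Step 4 — Series with input arm Z1: Z_in = Z1 + (Z3 || Z2) = 10.07 - j4.496 Ω = 11.02∠-24.1° Ω.
Step 5 — Source phasor: V = 24∠-36.4° V = 19.32 - j14.24 V.
Step 6 — Current: I = V / Z = 2.127 - j0.465 A = 2.177∠-12.3° A.
Step 7 — Complex power: S = V·I* = 47.7 - j21.3 VA.
Step 8 — Real power: P = Re(S) = 47.7 W.
Step 9 — Reactive power: Q = Im(S) = -21.3 VAR.
Step 10 — Apparent power: |S| = 52.25 VA.
Step 11 — Power factor: PF = P/|S| = 0.9131 (leading).

(a) P = 47.7 W  (b) Q = -21.3 VAR  (c) S = 52.25 VA  (d) PF = 0.9131 (leading)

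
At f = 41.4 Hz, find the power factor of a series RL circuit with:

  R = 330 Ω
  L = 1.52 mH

Step 1 — Angular frequency: ω = 2π·f = 2π·41.4 = 260.1 rad/s.
Step 2 — Component impedances:
  R: Z = R = 330 Ω
  L: Z = jωL = j·260.1·0.00152 = 0 + j0.3954 Ω
Step 3 — Series combination: Z_total = R + L = 330 + j0.3954 Ω = 330∠0.1° Ω.
Step 4 — Power factor: PF = cos(φ) = Re(Z)/|Z| = 330/330 = 1.
Step 5 — Type: Im(Z) = 0.3954 ⇒ lagging (phase φ = 0.1°).

PF = 1 (lagging, φ = 0.1°)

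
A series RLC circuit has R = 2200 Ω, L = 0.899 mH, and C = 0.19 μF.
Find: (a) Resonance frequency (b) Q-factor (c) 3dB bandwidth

Step 1 — Resonance condition Im(Z)=0 gives ω₀ = 1/√(LC).
Step 2 — ω₀ = 1/√(0.000899·1.9e-07) = 7.651e+04 rad/s.
Step 3 — f₀ = ω₀/(2π) = 1.218e+04 Hz.
Step 4 — Series Q: Q = ω₀L/R = 7.651e+04·0.000899/2200 = 0.03127.
Step 5 — 3dB bandwidth: Δω = ω₀/Q = 2.447e+06 rad/s; BW = Δω/(2π) = 3.895e+05 Hz.

(a) f₀ = 1.218e+04 Hz  (b) Q = 0.03127  (c) BW = 3.895e+05 Hz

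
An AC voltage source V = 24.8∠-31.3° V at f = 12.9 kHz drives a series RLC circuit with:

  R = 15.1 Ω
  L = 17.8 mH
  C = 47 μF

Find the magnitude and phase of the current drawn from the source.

Step 1 — Angular frequency: ω = 2π·f = 2π·1.29e+04 = 8.105e+04 rad/s.
Step 2 — Component impedances:
  R: Z = R = 15.1 Ω
  L: Z = jωL = j·8.105e+04·0.0178 = 0 + j1443 Ω
  C: Z = 1/(jωC) = -j/(ω·C) = 0 - j0.2625 Ω
Step 3 — Series combination: Z_total = R + L + C = 15.1 + j1442 Ω = 1443∠89.4° Ω.
Step 4 — Source phasor: V = 24.8∠-31.3° V = 21.19 - j12.88 V.
Step 5 — Ohm's law: I = V / Z_total = (21.19 - j12.88) / (15.1 + j1442) = -0.008777 - j0.01478 A.
Step 6 — Convert to polar: |I| = 0.01719 A, ∠I = -120.7°.

I = 0.01719∠-120.7° A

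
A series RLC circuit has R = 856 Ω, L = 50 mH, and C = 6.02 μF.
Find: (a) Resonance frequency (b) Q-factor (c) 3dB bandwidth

Step 1 — Resonance: ω₀ = 1/√(LC) = 1/√(0.05·6.02e-06) = 1823 rad/s.
Step 2 — f₀ = ω₀/(2π) = 290.1 Hz.
Step 3 — Series Q: Q = ω₀L/R = 1823·0.05/856 = 0.1065.
Step 4 — Bandwidth: Δω = ω₀/Q = 1.712e+04 rad/s; BW = Δω/(2π) = 2725 Hz.

(a) f₀ = 290.1 Hz  (b) Q = 0.1065  (c) BW = 2725 Hz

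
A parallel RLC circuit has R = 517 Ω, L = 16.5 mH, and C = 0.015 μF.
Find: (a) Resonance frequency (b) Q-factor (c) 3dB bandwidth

Step 1 — Resonance: ω₀ = 1/√(LC) = 1/√(0.0165·1.5e-08) = 6.356e+04 rad/s.
Step 2 — f₀ = ω₀/(2π) = 1.012e+04 Hz.
Step 3 — Parallel Q: Q = R/(ω₀L) = 517/(6.356e+04·0.0165) = 0.4929.
Step 4 — Bandwidth: Δω = ω₀/Q = 1.289e+05 rad/s; BW = Δω/(2π) = 2.052e+04 Hz.

(a) f₀ = 1.012e+04 Hz  (b) Q = 0.4929  (c) BW = 2.052e+04 Hz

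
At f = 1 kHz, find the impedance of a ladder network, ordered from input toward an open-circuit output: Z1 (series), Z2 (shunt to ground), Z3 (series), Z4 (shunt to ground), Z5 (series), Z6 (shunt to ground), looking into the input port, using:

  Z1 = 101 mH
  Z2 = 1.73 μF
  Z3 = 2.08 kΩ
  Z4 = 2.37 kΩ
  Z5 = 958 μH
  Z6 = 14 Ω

Step 1 — Angular frequency: ω = 2π·f = 2π·1000 = 6283 rad/s.
Step 2 — Component impedances:
  Z1: Z = jωL = j·6283·0.101 = 0 + j634.6 Ω
  Z2: Z = 1/(jωC) = -j/(ω·C) = 0 - j92 Ω
  Z3: Z = R = 2080 Ω
  Z4: Z = R = 2370 Ω
  Z5: Z = jωL = j·6283·0.000958 = 0 + j6.019 Ω
  Z6: Z = R = 14 Ω
Step 3 — Ladder network (open output): work backward from the far end, alternating series and parallel combinations. Z_in = 4.035 + j542.8 Ω = 542.8∠89.6° Ω.

Z = 4.035 + j542.8 Ω = 542.8∠89.6° Ω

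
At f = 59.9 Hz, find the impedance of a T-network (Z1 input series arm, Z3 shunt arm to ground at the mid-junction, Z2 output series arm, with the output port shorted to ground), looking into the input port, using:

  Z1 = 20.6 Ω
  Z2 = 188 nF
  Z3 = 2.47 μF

Step 1 — Angular frequency: ω = 2π·f = 2π·59.9 = 376.4 rad/s.
Step 2 — Component impedances:
  Z1: Z = R = 20.6 Ω
  Z2: Z = 1/(jωC) = -j/(ω·C) = 0 - j1.413e+04 Ω
  Z3: Z = 1/(jωC) = -j/(ω·C) = 0 - j1076 Ω
Step 3 — With the output port shorted to ground, the output series arm Z2 runs from the junction to ground; the shunt arm Z3 also runs from the junction to ground. They appear in parallel: Z3 || Z2 = 0 - j999.6 Ω.
Step 4 — Series with input arm Z1: Z_in = Z1 + (Z3 || Z2) = 20.6 - j999.6 Ω = 999.8∠-88.8° Ω.

Z = 20.6 - j999.6 Ω = 999.8∠-88.8° Ω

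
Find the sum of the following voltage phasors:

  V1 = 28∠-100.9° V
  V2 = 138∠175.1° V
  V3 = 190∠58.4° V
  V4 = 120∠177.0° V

Step 1 — Convert each phasor to rectangular form:
  V1 = 28·(cos(-100.9°) + j·sin(-100.9°)) = -5.295 - j27.49 V
  V2 = 138·(cos(175.1°) + j·sin(175.1°)) = -137.5 + j11.79 V
  V3 = 190·(cos(58.4°) + j·sin(58.4°)) = 99.56 + j161.8 V
  V4 = 120·(cos(177.0°) + j·sin(177.0°)) = -119.8 + j6.28 V
Step 2 — Sum components: V_total = -163.1 + j152.4 V.
Step 3 — Convert to polar: |V_total| = 223.2 V, ∠V_total = 136.9°.

V_total = 223.2∠136.9° V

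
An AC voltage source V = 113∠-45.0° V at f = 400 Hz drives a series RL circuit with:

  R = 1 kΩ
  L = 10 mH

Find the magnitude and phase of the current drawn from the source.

Step 1 — Angular frequency: ω = 2π·f = 2π·400 = 2513 rad/s.
Step 2 — Component impedances:
  R: Z = R = 1000 Ω
  L: Z = jωL = j·2513·0.01 = 0 + j25.13 Ω
Step 3 — Series combination: Z_total = R + L = 1000 + j25.13 Ω = 1000∠1.4° Ω.
Step 4 — Source phasor: V = 113∠-45.0° V = 79.9 - j79.9 V.
Step 5 — Ohm's law: I = V / Z_total = (79.9 - j79.9) / (1000 + j25.13) = 0.07785 - j0.08186 A.
Step 6 — Convert to polar: |I| = 0.113 A, ∠I = -46.4°.

I = 0.113∠-46.4° A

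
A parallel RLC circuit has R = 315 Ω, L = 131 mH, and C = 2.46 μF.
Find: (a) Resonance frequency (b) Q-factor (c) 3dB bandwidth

Step 1 — Resonance: ω₀ = 1/√(LC) = 1/√(0.131·2.46e-06) = 1762 rad/s.
Step 2 — f₀ = ω₀/(2π) = 280.4 Hz.
Step 3 — Parallel Q: Q = R/(ω₀L) = 315/(1762·0.131) = 1.365.
Step 4 — Bandwidth: Δω = ω₀/Q = 1290 rad/s; BW = Δω/(2π) = 205.4 Hz.

(a) f₀ = 280.4 Hz  (b) Q = 1.365  (c) BW = 205.4 Hz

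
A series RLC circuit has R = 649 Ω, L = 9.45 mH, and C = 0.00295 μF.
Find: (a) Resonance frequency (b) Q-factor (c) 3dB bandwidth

Step 1 — Resonance: ω₀ = 1/√(LC) = 1/√(0.00945·2.95e-09) = 1.894e+05 rad/s.
Step 2 — f₀ = ω₀/(2π) = 3.014e+04 Hz.
Step 3 — Series Q: Q = ω₀L/R = 1.894e+05·0.00945/649 = 2.758.
Step 4 — Bandwidth: Δω = ω₀/Q = 6.868e+04 rad/s; BW = Δω/(2π) = 1.093e+04 Hz.

(a) f₀ = 3.014e+04 Hz  (b) Q = 2.758  (c) BW = 1.093e+04 Hz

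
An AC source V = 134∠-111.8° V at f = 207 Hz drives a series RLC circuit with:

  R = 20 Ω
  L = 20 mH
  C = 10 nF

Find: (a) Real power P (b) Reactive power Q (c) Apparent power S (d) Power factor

Step 1 — Angular frequency: ω = 2π·f = 2π·207 = 1301 rad/s.
Step 2 — Component impedances:
  R: Z = R = 20 Ω
  L: Z = jωL = j·1301·0.02 = 0 + j26.01 Ω
  C: Z = 1/(jωC) = -j/(ω·C) = 0 - j7.689e+04 Ω
Step 3 — Series combination: Z_total = R + L + C = 20 - j7.686e+04 Ω = 7.686e+04∠-90.0° Ω.
Step 4 — Source phasor: V = 134∠-111.8° V = -49.76 - j124.4 V.
Step 5 — Current: I = V / Z = 0.001619 - j0.0006479 A = 0.001743∠-21.8° A.
Step 6 — Complex power: S = V·I* = 6.079e-05 - j0.2336 VA.
Step 7 — Real power: P = Re(S) = 6.079e-05 W.
Step 8 — Reactive power: Q = Im(S) = -0.2336 VAR.
Step 9 — Apparent power: |S| = 0.2336 VA.
Step 10 — Power factor: PF = P/|S| = 0.0002602 (leading).

(a) P = 6.079e-05 W  (b) Q = -0.2336 VAR  (c) S = 0.2336 VA  (d) PF = 0.0002602 (leading)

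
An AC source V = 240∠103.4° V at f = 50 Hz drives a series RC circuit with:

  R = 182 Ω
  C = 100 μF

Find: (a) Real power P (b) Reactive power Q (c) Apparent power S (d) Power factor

Step 1 — Angular frequency: ω = 2π·f = 2π·50 = 314.2 rad/s.
Step 2 — Component impedances:
  R: Z = R = 182 Ω
  C: Z = 1/(jωC) = -j/(ω·C) = 0 - j31.83 Ω
Step 3 — Series combination: Z_total = R + C = 182 - j31.83 Ω = 184.8∠-9.9° Ω.
Step 4 — Source phasor: V = 240∠103.4° V = -55.62 + j233.5 V.
Step 5 — Current: I = V / Z = -0.5142 + j1.193 A = 1.299∠113.3° A.
Step 6 — Complex power: S = V·I* = 307.1 - j53.71 VA.
Step 7 — Real power: P = Re(S) = 307.1 W.
Step 8 — Reactive power: Q = Im(S) = -53.71 VAR.
Step 9 — Apparent power: |S| = 311.8 VA.
Step 10 — Power factor: PF = P/|S| = 0.985 (leading).

(a) P = 307.1 W  (b) Q = -53.71 VAR  (c) S = 311.8 VA  (d) PF = 0.985 (leading)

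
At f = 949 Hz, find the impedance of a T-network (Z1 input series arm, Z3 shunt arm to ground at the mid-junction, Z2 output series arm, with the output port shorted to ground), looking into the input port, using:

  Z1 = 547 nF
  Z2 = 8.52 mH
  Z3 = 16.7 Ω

Step 1 — Angular frequency: ω = 2π·f = 2π·949 = 5963 rad/s.
Step 2 — Component impedances:
  Z1: Z = 1/(jωC) = -j/(ω·C) = 0 - j306.6 Ω
  Z2: Z = jωL = j·5963·0.00852 = 0 + j50.8 Ω
  Z3: Z = R = 16.7 Ω
Step 3 — With the output port shorted to ground, the output series arm Z2 runs from the junction to ground; the shunt arm Z3 also runs from the junction to ground. They appear in parallel: Z3 || Z2 = 15.07 + j4.954 Ω.
Step 4 — Series with input arm Z1: Z_in = Z1 + (Z3 || Z2) = 15.07 - j301.6 Ω = 302∠-87.1° Ω.

Z = 15.07 - j301.6 Ω = 302∠-87.1° Ω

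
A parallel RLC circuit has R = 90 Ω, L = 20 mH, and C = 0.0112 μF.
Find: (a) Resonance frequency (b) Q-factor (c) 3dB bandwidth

Step 1 — Resonance: ω₀ = 1/√(LC) = 1/√(0.02·1.12e-08) = 6.682e+04 rad/s.
Step 2 — f₀ = ω₀/(2π) = 1.063e+04 Hz.
Step 3 — Parallel Q: Q = R/(ω₀L) = 90/(6.682e+04·0.02) = 0.06735.
Step 4 — Bandwidth: Δω = ω₀/Q = 9.921e+05 rad/s; BW = Δω/(2π) = 1.579e+05 Hz.

(a) f₀ = 1.063e+04 Hz  (b) Q = 0.06735  (c) BW = 1.579e+05 Hz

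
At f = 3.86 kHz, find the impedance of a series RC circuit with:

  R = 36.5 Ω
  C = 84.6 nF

Step 1 — Angular frequency: ω = 2π·f = 2π·3860 = 2.425e+04 rad/s.
Step 2 — Component impedances:
  R: Z = R = 36.5 Ω
  C: Z = 1/(jωC) = -j/(ω·C) = 0 - j487.4 Ω
Step 3 — Series combination: Z_total = R + C = 36.5 - j487.4 Ω = 488.7∠-85.7° Ω.

Z = 36.5 - j487.4 Ω = 488.7∠-85.7° Ω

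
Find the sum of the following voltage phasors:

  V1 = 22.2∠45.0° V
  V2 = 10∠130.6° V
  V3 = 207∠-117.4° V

Step 1 — Convert each phasor to rectangular form:
  V1 = 22.2·(cos(45.0°) + j·sin(45.0°)) = 15.7 + j15.7 V
  V2 = 10·(cos(130.6°) + j·sin(130.6°)) = -6.508 + j7.593 V
  V3 = 207·(cos(-117.4°) + j·sin(-117.4°)) = -95.26 - j183.8 V
Step 2 — Sum components: V_total = -86.07 - j160.5 V.
Step 3 — Convert to polar: |V_total| = 182.1 V, ∠V_total = -118.2°.

V_total = 182.1∠-118.2° V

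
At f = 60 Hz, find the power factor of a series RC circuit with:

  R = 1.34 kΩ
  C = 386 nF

Step 1 — Angular frequency: ω = 2π·f = 2π·60 = 377 rad/s.
Step 2 — Component impedances:
  R: Z = R = 1340 Ω
  C: Z = 1/(jωC) = -j/(ω·C) = 0 - j6872 Ω
Step 3 — Series combination: Z_total = R + C = 1340 - j6872 Ω = 7001∠-79.0° Ω.
Step 4 — Power factor: PF = cos(φ) = Re(Z)/|Z| = 1340/7001 = 0.1914.
Step 5 — Type: Im(Z) = -6872 ⇒ leading (phase φ = -79.0°).

PF = 0.1914 (leading, φ = -79.0°)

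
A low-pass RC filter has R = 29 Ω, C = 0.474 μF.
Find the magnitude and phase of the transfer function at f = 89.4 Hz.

Step 1 — Angular frequency: ω = 2π·89.4 = 561.7 rad/s.
Step 2 — Transfer function: H(jω) = 1/(1 + jωRC).
Step 3 — Denominator: 1 + jωRC = 1 + j·561.7·29·4.74e-07 = 1 + j0.007721.
Step 4 — H = 0.9999 - j0.007721.
Step 5 — Magnitude: |H| = 1 (-0.0 dB); phase: φ = -0.4°.

|H| = 1 (-0.0 dB), φ = -0.4°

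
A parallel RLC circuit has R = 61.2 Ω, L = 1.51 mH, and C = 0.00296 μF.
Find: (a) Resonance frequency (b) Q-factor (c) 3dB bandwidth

Step 1 — Resonance: ω₀ = 1/√(LC) = 1/√(0.00151·2.96e-09) = 4.73e+05 rad/s.
Step 2 — f₀ = ω₀/(2π) = 7.528e+04 Hz.
Step 3 — Parallel Q: Q = R/(ω₀L) = 61.2/(4.73e+05·0.00151) = 0.08569.
Step 4 — Bandwidth: Δω = ω₀/Q = 5.52e+06 rad/s; BW = Δω/(2π) = 8.786e+05 Hz.

(a) f₀ = 7.528e+04 Hz  (b) Q = 0.08569  (c) BW = 8.786e+05 Hz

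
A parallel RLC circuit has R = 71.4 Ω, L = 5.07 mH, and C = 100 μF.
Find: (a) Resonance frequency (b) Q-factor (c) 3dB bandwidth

Step 1 — Resonance: ω₀ = 1/√(LC) = 1/√(0.00507·0.0001) = 1404 rad/s.
Step 2 — f₀ = ω₀/(2π) = 223.5 Hz.
Step 3 — Parallel Q: Q = R/(ω₀L) = 71.4/(1404·0.00507) = 10.03.
Step 4 — Bandwidth: Δω = ω₀/Q = 140.1 rad/s; BW = Δω/(2π) = 22.29 Hz.

(a) f₀ = 223.5 Hz  (b) Q = 10.03  (c) BW = 22.29 Hz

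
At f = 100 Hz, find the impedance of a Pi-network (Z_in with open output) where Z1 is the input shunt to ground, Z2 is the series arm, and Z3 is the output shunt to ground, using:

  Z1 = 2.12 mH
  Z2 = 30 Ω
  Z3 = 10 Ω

Step 1 — Angular frequency: ω = 2π·f = 2π·100 = 628.3 rad/s.
Step 2 — Component impedances:
  Z1: Z = jωL = j·628.3·0.00212 = 0 + j1.332 Ω
  Z2: Z = R = 30 Ω
  Z3: Z = R = 10 Ω
Step 3 — With open output, the series arm Z2 and the output shunt Z3 appear in series to ground: Z2 + Z3 = 40 Ω.
Step 4 — Parallel with input shunt Z1: Z_in = Z1 || (Z2 + Z3) = 0.04431 + j1.331 Ω = 1.331∠88.1° Ω.

Z = 0.04431 + j1.331 Ω = 1.331∠88.1° Ω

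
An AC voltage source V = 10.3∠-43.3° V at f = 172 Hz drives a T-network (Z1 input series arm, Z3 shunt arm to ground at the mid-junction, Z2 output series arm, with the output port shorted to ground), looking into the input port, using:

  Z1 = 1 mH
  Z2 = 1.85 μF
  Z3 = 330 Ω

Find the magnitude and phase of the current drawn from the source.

Step 1 — Angular frequency: ω = 2π·f = 2π·172 = 1081 rad/s.
Step 2 — Component impedances:
  Z1: Z = jωL = j·1081·0.001 = 0 + j1.081 Ω
  Z2: Z = 1/(jωC) = -j/(ω·C) = 0 - j500.2 Ω
  Z3: Z = R = 330 Ω
Step 3 — With the output port shorted to ground, the output series arm Z2 runs from the junction to ground; the shunt arm Z3 also runs from the junction to ground. They appear in parallel: Z3 || Z2 = 229.9 - j151.7 Ω.
Step 4 — Series with input arm Z1: Z_in = Z1 + (Z3 || Z2) = 229.9 - j150.6 Ω = 274.9∠-33.2° Ω.
Step 5 — Source phasor: V = 10.3∠-43.3° V = 7.496 - j7.064 V.
Step 6 — Ohm's law: I = V / Z_total = (7.496 - j7.064) / (229.9 - j150.6) = 0.0369 - j0.006554 A.
Step 7 — Convert to polar: |I| = 0.03747 A, ∠I = -10.1°.

I = 0.03747∠-10.1° A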